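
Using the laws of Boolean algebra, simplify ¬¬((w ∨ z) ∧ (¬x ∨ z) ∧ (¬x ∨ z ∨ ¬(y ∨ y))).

¬¬((w ∨ z) ∧ (¬x ∨ z) ∧ (¬x ∨ z ∨ ¬(y ∨ y)))
= ¬¬((w ∨ z) ∧ (¬x ∨ z) ∧ (¬x ∨ z ∨ ¬y))   — idempotence
= ¬¬((w ∨ z) ∧ (¬x ∨ z))   — absorption
= ¬¬(z ∨ w ∧ ¬x)   — distribution
= z ∨ w ∧ ¬x   — double negation

z ∨ w ∧ ¬x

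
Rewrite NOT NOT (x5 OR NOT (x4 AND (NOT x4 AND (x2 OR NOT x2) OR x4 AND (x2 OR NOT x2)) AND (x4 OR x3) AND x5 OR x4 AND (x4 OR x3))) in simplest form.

NOT NOT (x5 OR NOT (x4 AND (NOT x4 AND (x2 OR NOT x2) OR x4 AND (x2 OR NOT x2)) AND (x4 OR x3) AND x5 OR x4 AND (x4 OR x3)))
= x5 OR NOT (x4 AND (NOT x4 AND (x2 OR NOT x2) OR x4 AND (x2 OR NOT x2)) AND (x4 OR x3) AND x5 OR x4 AND (x4 OR x3))   — double negation
= x5 OR NOT (x4 AND (x2 OR NOT x2) AND (x4 OR x3) AND x5 OR x4 AND (x4 OR x3))   — distribution
= x5 OR NOT (x4 AND (x4 OR x3) AND x5 OR x4 AND (x4 OR x3))   — complement / identity
= x5 OR NOT (x4 AND (x4 OR x3))   — absorption
= x5 OR NOT x4   — absorption

x5 OR NOT x4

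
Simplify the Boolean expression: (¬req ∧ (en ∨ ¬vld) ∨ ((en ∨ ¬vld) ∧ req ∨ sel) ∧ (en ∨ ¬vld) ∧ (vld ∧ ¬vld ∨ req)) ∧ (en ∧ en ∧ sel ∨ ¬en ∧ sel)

(en ∨ ¬vld) ∧ sel

(¬req ∧ (en ∨ ¬vld) ∨ ((en ∨ ¬vld) ∧ req ∨ sel) ∧ (en ∨ ¬vld) ∧ (vld ∧ ¬vld ∨ req)) ∧ (en ∧ en ∧ sel ∨ ¬en ∧ sel)
= (¬req ∧ (en ∨ ¬vld) ∨ ((en ∨ ¬vld) ∧ req ∨ sel) ∧ (en ∨ ¬vld) ∧ (vld ∧ ¬vld ∨ req)) ∧ (en ∧ sel ∨ ¬en ∧ sel)
= (¬req ∧ (en ∨ ¬vld) ∨ ((en ∨ ¬vld) ∧ req ∨ sel) ∧ (en ∨ ¬vld) ∧ req) ∧ (en ∧ sel ∨ ¬en ∧ sel)
= (¬req ∧ (en ∨ ¬vld) ∨ (en ∨ ¬vld) ∧ req) ∧ (en ∧ sel ∨ ¬en ∧ sel)
= (en ∨ ¬vld) ∧ (en ∧ sel ∨ ¬en ∧ sel)
= (en ∨ ¬vld) ∧ sel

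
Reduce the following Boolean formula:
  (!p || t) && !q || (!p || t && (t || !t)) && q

!p || t

(!p || t) && !q || (!p || t && (t || !t)) && q
= (!p || t) && !q || (!p || t) && q   (complement / identity)
= !p || t   (distribution)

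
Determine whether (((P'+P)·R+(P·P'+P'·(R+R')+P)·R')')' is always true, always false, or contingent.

always true

(((P'+P)·R+(P·P'+P'·(R+R')+P)·R')')'
= (((P'+P)·R+(P'·(R+R')+P)·R')')'   — complement / identity
= (((P'+P)·R+(P'+P)·R')')'   — complement / identity
= ((P'+P)')'   — distribution
= P'+P   — double negation
= 1   — complement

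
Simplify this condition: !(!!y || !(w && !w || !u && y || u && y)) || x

x

!(!!y || !(w && !w || !u && y || u && y)) || x
= !(!!y || !(w && !w || y)) || x
= !y && (w && !w || y) || x
= !y && y || x
= x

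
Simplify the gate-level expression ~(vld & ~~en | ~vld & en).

~(vld & ~~en | ~vld & en)
= ~(vld & en | ~vld & en)   — double negation
= ~en   — distribution

~en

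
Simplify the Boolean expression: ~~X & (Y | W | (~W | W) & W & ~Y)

X & (Y | W)

~~X & (Y | W | (~W | W) & W & ~Y)
= X & (Y | W | (~W | W) & W & ~Y)   [double negation]
= X & (Y | W | W & ~Y)   [complement / identity]
= X & (Y | W)   [absorption]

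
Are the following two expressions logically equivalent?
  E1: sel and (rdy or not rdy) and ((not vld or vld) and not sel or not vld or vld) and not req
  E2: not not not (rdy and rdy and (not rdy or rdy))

No

E1: sel and (rdy or not rdy) and ((not vld or vld) and not sel or not vld or vld) and not req
    = sel and (rdy or not rdy) and (not vld or vld) and not req   [absorption]
    = sel and (not vld or vld) and not req   [complement / identity]
    = sel and not req   [complement / identity]
E2: not not not (rdy and rdy and (not rdy or rdy))
    = not not not (rdy and rdy)   [complement / identity]
    = not (rdy and rdy)   [double negation]
    = not rdy   [idempotence]
These differ: at rdy=0, req=1, sel=0, vld=0, E1 = 0 but E2 = 1.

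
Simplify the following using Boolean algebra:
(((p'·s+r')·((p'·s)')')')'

(((p'·s+r')·((p'·s)')')')'
= (((p'·s+r')·p'·s)')'   [double negation]
= ((p'·s)')'   [absorption]
= p'·s   [double negation]

p'·s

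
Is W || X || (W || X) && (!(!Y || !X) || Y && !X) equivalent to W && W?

No

E1: W || X || (W || X) && (!(!Y || !X) || Y && !X)
    = W || X || (W || X) && (Y && X || Y && !X)   [De Morgan]
    = W || X || (W || X) && Y   [distribution]
    = W || X   [absorption]
E2: W && W
    = W   [idempotence]
These differ: at W=0, X=1, Y=0, E1 = 1 but E2 = 0.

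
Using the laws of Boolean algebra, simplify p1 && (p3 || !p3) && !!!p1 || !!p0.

p0

p1 && (p3 || !p3) && !!!p1 || !!p0
= p1 && !!!p1 || !!p0   [complement / identity]
= p1 && !!!p1 || p0   [double negation]
= p1 && !p1 || p0   [double negation]
= p0   [complement / identity]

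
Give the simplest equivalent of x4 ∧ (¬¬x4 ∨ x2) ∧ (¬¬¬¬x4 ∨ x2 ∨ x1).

x4

x4 ∧ (¬¬x4 ∨ x2) ∧ (¬¬¬¬x4 ∨ x2 ∨ x1)
= x4 ∧ (¬¬x4 ∨ x2) ∧ (¬¬x4 ∨ x2 ∨ x1)   [double negation]
= x4 ∧ (¬¬x4 ∨ x2)   [absorption]
= x4 ∧ (x4 ∨ x2)   [double negation]
= x4   [absorption]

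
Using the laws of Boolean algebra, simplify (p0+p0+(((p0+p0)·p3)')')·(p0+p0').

p0

(p0+p0+(((p0+p0)·p3)')')·(p0+p0')
= (p0+p0+(p0+p0)·p3)·(p0+p0')
= (p0+p0)·(p0+p0')
= p0+p0·p0'
= p0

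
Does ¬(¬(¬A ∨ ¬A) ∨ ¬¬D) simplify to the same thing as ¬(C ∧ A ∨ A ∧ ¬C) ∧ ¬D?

E1: ¬(¬(¬A ∨ ¬A) ∨ ¬¬D)
    = (¬A ∨ ¬A) ∧ ¬D   [De Morgan]
    = ¬A ∧ ¬D   [idempotence]
E2: ¬(C ∧ A ∨ A ∧ ¬C) ∧ ¬D
    = ¬A ∧ ¬D   [distribution]
Both reduce to ¬A ∧ ¬D, so they are equivalent.

Yes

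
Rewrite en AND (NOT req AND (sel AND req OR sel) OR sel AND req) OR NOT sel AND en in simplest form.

en

en AND (NOT req AND (sel AND req OR sel) OR sel AND req) OR NOT sel AND en
= en AND (NOT req AND sel OR sel AND req) OR NOT sel AND en   (absorption)
= en AND sel OR NOT sel AND en   (distribution)
= en   (distribution)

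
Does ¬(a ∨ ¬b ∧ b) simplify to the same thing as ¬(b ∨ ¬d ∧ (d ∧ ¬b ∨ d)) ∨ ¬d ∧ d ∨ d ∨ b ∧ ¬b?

E1: ¬(a ∨ ¬b ∧ b)
    = ¬a   — complement / identity
E2: ¬(b ∨ ¬d ∧ (d ∧ ¬b ∨ d)) ∨ ¬d ∧ d ∨ d ∨ b ∧ ¬b
    = ¬(b ∨ ¬d ∧ d) ∨ ¬d ∧ d ∨ d ∨ b ∧ ¬b   — absorption
    = ¬b ∨ ¬d ∧ d ∨ d ∨ b ∧ ¬b   — complement / identity
    = ¬b ∨ ¬d ∧ d ∨ d   — complement / identity
    = ¬b ∨ d   — complement / identity
These differ: at a=1, b=0, d=1, E1 = 0 but E2 = 1.

No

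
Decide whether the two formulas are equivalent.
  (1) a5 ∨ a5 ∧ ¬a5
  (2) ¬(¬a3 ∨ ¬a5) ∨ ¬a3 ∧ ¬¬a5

E1: a5 ∨ a5 ∧ ¬a5
    = a5
E2: ¬(¬a3 ∨ ¬a5) ∨ ¬a3 ∧ ¬¬a5
    = ¬(¬a3 ∨ ¬a5) ∨ ¬a3 ∧ a5
    = a3 ∧ a5 ∨ ¬a3 ∧ a5
    = a5
Both reduce to a5, so they are equivalent.

Yes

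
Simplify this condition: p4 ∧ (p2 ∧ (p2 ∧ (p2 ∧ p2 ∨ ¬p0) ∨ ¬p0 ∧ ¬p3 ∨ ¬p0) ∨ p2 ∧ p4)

p4 ∧ (p2 ∧ (p2 ∧ (p2 ∧ p2 ∨ ¬p0) ∨ ¬p0 ∧ ¬p3 ∨ ¬p0) ∨ p2 ∧ p4)
= p4 ∧ (p2 ∧ (p2 ∧ (p2 ∨ ¬p0) ∨ ¬p0 ∧ ¬p3 ∨ ¬p0) ∨ p2 ∧ p4)   [idempotence]
= p4 ∧ (p2 ∧ (p2 ∨ ¬p0 ∧ ¬p3 ∨ ¬p0) ∨ p2 ∧ p4)   [absorption]
= p4 ∧ (p2 ∧ (p2 ∨ ¬p0) ∨ p2 ∧ p4)   [absorption]
= p4 ∧ (p2 ∨ p2 ∧ p4)   [absorption]
= p4 ∧ p2   [absorption]

p4 ∧ p2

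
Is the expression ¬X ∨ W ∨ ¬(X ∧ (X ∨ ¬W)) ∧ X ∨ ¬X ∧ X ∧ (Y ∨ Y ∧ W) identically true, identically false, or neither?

¬X ∨ W ∨ ¬(X ∧ (X ∨ ¬W)) ∧ X ∨ ¬X ∧ X ∧ (Y ∨ Y ∧ W)
= ¬X ∨ W ∨ ¬X ∧ X ∨ ¬X ∧ X ∧ (Y ∨ Y ∧ W)
= ¬X ∨ W ∨ ¬X ∧ X ∨ ¬X ∧ X ∧ Y
= ¬X ∨ W ∨ ¬X ∧ X
= ¬X ∨ W
This depends on W, X, so it is not a constant.

neither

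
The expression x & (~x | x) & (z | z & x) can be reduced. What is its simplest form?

x & (~x | x) & (z | z & x)
= x & (z | z & x)
= x & z

x & z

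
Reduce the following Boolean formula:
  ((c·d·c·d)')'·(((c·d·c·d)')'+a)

((c·d·c·d)')'·(((c·d·c·d)')'+a)
= ((c·d·c·d)')'   (absorption)
= ((c·d)')'   (idempotence)
= c·d   (double negation)

c·d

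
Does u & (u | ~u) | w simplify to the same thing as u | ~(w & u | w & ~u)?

E1: u & (u | ~u) | w
    = u | w   [complement / identity]
E2: u | ~(w & u | w & ~u)
    = u | ~w   [distribution]
These differ: at u=0, w=0, E1 = 0 but E2 = 1.

No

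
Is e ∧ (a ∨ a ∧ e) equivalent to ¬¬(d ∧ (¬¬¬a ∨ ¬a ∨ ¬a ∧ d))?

No

E1: e ∧ (a ∨ a ∧ e)
    = e ∧ a
E2: ¬¬(d ∧ (¬¬¬a ∨ ¬a ∨ ¬a ∧ d))
    = d ∧ (¬¬¬a ∨ ¬a ∨ ¬a ∧ d)
    = d ∧ (¬a ∨ ¬a ∨ ¬a ∧ d)
    = d ∧ (¬a ∨ ¬a)
    = d ∧ ¬a
These differ: at a=0, d=1, e=1, E1 = 0 but E2 = 1.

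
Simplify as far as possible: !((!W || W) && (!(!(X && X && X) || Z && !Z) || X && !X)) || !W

!((!W || W) && (!(!(X && X && X) || Z && !Z) || X && !X)) || !W
= !((!W || W) && (!(!(X && X) || Z && !Z) || X && !X)) || !W   (idempotence)
= !((!W || W) && (!!(X && X) || X && !X)) || !W   (complement / identity)
= !(!!(X && X) || X && !X) || !W   (complement / identity)
= !(X && X || X && !X) || !W   (double negation)
= !X || !W   (distribution)

!X || !W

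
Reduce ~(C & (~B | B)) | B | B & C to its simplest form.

~(C & (~B | B)) | B | B & C
= ~(C & (~B | B)) | B   — absorption
= ~C | B   — complement / identity

~C | B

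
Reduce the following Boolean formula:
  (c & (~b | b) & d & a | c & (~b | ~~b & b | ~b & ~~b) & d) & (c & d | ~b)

(c & (~b | b) & d & a | c & (~b | ~~b & b | ~b & ~~b) & d) & (c & d | ~b)
= (c & (~b | b) & d & a | c & (~b | ~~b) & d) & (c & d | ~b)   — distribution
= (c & (~b | b) & d & a | c & (~b | b) & d) & (c & d | ~b)   — double negation
= c & (~b | b) & d & (c & d | ~b)   — absorption
= c & d & (c & d | ~b)   — complement / identity
= c & d   — absorption

c & d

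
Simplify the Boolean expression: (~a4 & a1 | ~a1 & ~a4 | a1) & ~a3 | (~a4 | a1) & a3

(~a4 & a1 | ~a1 & ~a4 | a1) & ~a3 | (~a4 | a1) & a3
= (~a4 | a1) & ~a3 | (~a4 | a1) & a3   (distribution)
= ~a4 | a1   (distribution)

~a4 | a1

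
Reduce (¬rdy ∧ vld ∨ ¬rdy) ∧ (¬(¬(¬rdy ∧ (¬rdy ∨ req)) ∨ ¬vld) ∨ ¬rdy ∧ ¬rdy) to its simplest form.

¬rdy

(¬rdy ∧ vld ∨ ¬rdy) ∧ (¬(¬(¬rdy ∧ (¬rdy ∨ req)) ∨ ¬vld) ∨ ¬rdy ∧ ¬rdy)
= (¬rdy ∧ vld ∨ ¬rdy) ∧ (¬(¬(¬rdy ∧ (¬rdy ∨ req)) ∨ ¬vld) ∨ ¬rdy)   (idempotence)
= (¬rdy ∧ vld ∨ ¬rdy) ∧ (¬rdy ∧ (¬rdy ∨ req) ∧ vld ∨ ¬rdy)   (De Morgan)
= (¬rdy ∧ vld ∨ ¬rdy) ∧ (¬rdy ∧ vld ∨ ¬rdy)   (absorption)
= ¬rdy ∧ vld ∨ ¬rdy   (idempotence)
= ¬rdy   (absorption)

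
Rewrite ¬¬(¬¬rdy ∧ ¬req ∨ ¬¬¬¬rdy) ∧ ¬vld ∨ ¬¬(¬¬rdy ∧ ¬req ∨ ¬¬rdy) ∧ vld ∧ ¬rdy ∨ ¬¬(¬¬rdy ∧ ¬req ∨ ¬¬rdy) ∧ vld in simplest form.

¬¬(¬¬rdy ∧ ¬req ∨ ¬¬¬¬rdy) ∧ ¬vld ∨ ¬¬(¬¬rdy ∧ ¬req ∨ ¬¬rdy) ∧ vld ∧ ¬rdy ∨ ¬¬(¬¬rdy ∧ ¬req ∨ ¬¬rdy) ∧ vld
= ¬¬(¬¬rdy ∧ ¬req ∨ ¬¬rdy) ∧ ¬vld ∨ ¬¬(¬¬rdy ∧ ¬req ∨ ¬¬rdy) ∧ vld ∧ ¬rdy ∨ ¬¬(¬¬rdy ∧ ¬req ∨ ¬¬rdy) ∧ vld
= ¬¬(¬¬rdy ∧ ¬req ∨ ¬¬rdy) ∧ ¬vld ∨ ¬¬(¬¬rdy ∧ ¬req ∨ ¬¬rdy) ∧ vld
= ¬¬(¬¬rdy ∧ ¬req ∨ ¬¬rdy)
= ¬¬¬¬rdy
= ¬¬rdy
= rdy

rdy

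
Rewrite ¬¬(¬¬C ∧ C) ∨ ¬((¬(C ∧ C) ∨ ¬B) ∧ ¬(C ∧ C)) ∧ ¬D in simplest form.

C

¬¬(¬¬C ∧ C) ∨ ¬((¬(C ∧ C) ∨ ¬B) ∧ ¬(C ∧ C)) ∧ ¬D
= ¬¬(¬¬C ∧ C) ∨ ¬¬(C ∧ C) ∧ ¬D   — absorption
= ¬¬(C ∧ C) ∨ ¬¬(C ∧ C) ∧ ¬D   — double negation
= ¬¬(C ∧ C)   — absorption
= ¬¬C   — idempotence
= C   — double negation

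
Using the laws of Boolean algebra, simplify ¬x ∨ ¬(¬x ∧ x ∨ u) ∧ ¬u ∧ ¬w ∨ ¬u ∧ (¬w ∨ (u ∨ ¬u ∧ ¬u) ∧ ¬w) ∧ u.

¬x ∨ ¬u ∧ ¬w

¬x ∨ ¬(¬x ∧ x ∨ u) ∧ ¬u ∧ ¬w ∨ ¬u ∧ (¬w ∨ (u ∨ ¬u ∧ ¬u) ∧ ¬w) ∧ u
= ¬x ∨ ¬(¬x ∧ x ∨ u) ∧ ¬u ∧ ¬w ∨ ¬u ∧ (¬w ∨ (u ∨ ¬u) ∧ ¬w) ∧ u   [idempotence]
= ¬x ∨ ¬(¬x ∧ x ∨ u) ∧ ¬u ∧ ¬w ∨ ¬u ∧ (¬w ∨ ¬w) ∧ u   [complement / identity]
= ¬x ∨ ¬(¬x ∧ x ∨ u) ∧ ¬u ∧ ¬w ∨ ¬u ∧ ¬w ∧ u   [idempotence]
= ¬x ∨ ¬u ∧ ¬u ∧ ¬w ∨ ¬u ∧ ¬w ∧ u   [complement / identity]
= ¬x ∨ ¬u ∧ ¬w   [distribution]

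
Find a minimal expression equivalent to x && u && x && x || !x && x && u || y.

x && u || y

x && u && x && x || !x && x && u || y
= x && u && x || !x && x && u || y   (idempotence)
= x && u || y   (distribution)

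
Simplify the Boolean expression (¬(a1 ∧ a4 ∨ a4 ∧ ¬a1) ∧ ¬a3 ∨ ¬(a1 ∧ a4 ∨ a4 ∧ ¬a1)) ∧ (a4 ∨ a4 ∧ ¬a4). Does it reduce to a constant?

False

(¬(a1 ∧ a4 ∨ a4 ∧ ¬a1) ∧ ¬a3 ∨ ¬(a1 ∧ a4 ∨ a4 ∧ ¬a1)) ∧ (a4 ∨ a4 ∧ ¬a4)
= ¬(a1 ∧ a4 ∨ a4 ∧ ¬a1) ∧ (a4 ∨ a4 ∧ ¬a4)   — absorption
= ¬a4 ∧ (a4 ∨ a4 ∧ ¬a4)   — distribution
= ¬a4 ∧ a4   — complement / identity
= False   — complement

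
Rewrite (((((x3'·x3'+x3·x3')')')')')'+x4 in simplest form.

(((((x3'·x3'+x3·x3')')')')')'+x4
= (((((x3')')')')')'+x4   [distribution]
= (((x3')')')'+x4   [double negation]
= (x3')'+x4   [double negation]
= x3+x4   [double negation]

x3+x4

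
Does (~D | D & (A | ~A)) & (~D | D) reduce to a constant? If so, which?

(~D | D & (A | ~A)) & (~D | D)
= (~D | D) & (~D | D)
= ~D | D
= 1

yes, True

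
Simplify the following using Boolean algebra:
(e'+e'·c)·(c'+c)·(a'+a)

e'

(e'+e'·c)·(c'+c)·(a'+a)
= e'·(c'+c)·(a'+a)   — absorption
= e'·(c'+c)   — complement / identity
= e'   — complement / identity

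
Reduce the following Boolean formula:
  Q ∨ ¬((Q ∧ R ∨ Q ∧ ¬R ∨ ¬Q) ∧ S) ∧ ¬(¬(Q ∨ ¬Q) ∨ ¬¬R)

Q ∨ ¬S ∧ ¬R

Q ∨ ¬((Q ∧ R ∨ Q ∧ ¬R ∨ ¬Q) ∧ S) ∧ ¬(¬(Q ∨ ¬Q) ∨ ¬¬R)
= Q ∨ ¬((Q ∧ R ∨ Q ∧ ¬R ∨ ¬Q) ∧ S) ∧ (Q ∨ ¬Q) ∧ ¬R
= Q ∨ ¬((Q ∨ ¬Q) ∧ S) ∧ (Q ∨ ¬Q) ∧ ¬R
= Q ∨ ¬((Q ∨ ¬Q) ∧ S) ∧ ¬R
= Q ∨ ¬S ∧ ¬R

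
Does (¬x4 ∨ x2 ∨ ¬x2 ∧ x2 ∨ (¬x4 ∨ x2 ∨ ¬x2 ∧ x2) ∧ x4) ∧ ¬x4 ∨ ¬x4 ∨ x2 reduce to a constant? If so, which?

no

(¬x4 ∨ x2 ∨ ¬x2 ∧ x2 ∨ (¬x4 ∨ x2 ∨ ¬x2 ∧ x2) ∧ x4) ∧ ¬x4 ∨ ¬x4 ∨ x2
= (¬x4 ∨ x2 ∨ ¬x2 ∧ x2) ∧ ¬x4 ∨ ¬x4 ∨ x2   — absorption
= (¬x4 ∨ x2) ∧ ¬x4 ∨ ¬x4 ∨ x2   — complement / identity
= ¬x4 ∨ x2   — absorption
This depends on x2, x4, so it is not a constant.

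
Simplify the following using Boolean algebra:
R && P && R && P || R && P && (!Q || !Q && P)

R && P

R && P && R && P || R && P && (!Q || !Q && P)
= R && P && R && P || R && P && !Q   (absorption)
= R && P && (R && P || !Q)   (distribution)
= R && P   (absorption)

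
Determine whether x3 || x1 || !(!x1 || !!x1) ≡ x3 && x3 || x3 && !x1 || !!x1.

E1: x3 || x1 || !(!x1 || !!x1)
    = x3 || x1 || x1 && !x1   — De Morgan
    = x3 || x1   — complement / identity
E2: x3 && x3 || x3 && !x1 || !!x1
    = x3 && x3 || x3 && !x1 || x1   — double negation
    = x3 && (x3 || !x1) || x1   — distribution
    = x3 || x1   — absorption
Both reduce to x3 || x1, so they are equivalent.

Yes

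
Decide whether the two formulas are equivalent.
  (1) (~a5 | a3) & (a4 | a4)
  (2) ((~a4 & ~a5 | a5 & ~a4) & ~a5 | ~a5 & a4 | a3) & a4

E1: (~a5 | a3) & (a4 | a4)
    = (~a5 | a3) & a4   — idempotence
E2: ((~a4 & ~a5 | a5 & ~a4) & ~a5 | ~a5 & a4 | a3) & a4
    = (~a4 & ~a5 | ~a5 & a4 | a3) & a4   — distribution
    = (~a5 | a3) & a4   — distribution
Both reduce to (~a5 | a3) & a4, so they are equivalent.

Yes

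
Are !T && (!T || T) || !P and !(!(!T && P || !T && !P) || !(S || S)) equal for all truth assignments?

No

E1: !T && (!T || T) || !P
    = !T || !P   [complement / identity]
E2: !(!(!T && P || !T && !P) || !(S || S))
    = !(!!T || !(S || S))   [distribution]
    = !T && (S || S)   [De Morgan]
    = !T && S   [idempotence]
These differ: at P=0, S=0, T=0, E1 = 1 but E2 = 0.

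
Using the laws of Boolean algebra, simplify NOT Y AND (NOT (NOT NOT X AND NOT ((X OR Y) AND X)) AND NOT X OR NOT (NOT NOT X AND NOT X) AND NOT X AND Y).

NOT Y AND NOT X

NOT Y AND (NOT (NOT NOT X AND NOT ((X OR Y) AND X)) AND NOT X OR NOT (NOT NOT X AND NOT X) AND NOT X AND Y)
= NOT Y AND (NOT (NOT NOT X AND NOT X) AND NOT X OR NOT (NOT NOT X AND NOT X) AND NOT X AND Y)   — absorption
= NOT Y AND NOT (NOT NOT X AND NOT X) AND NOT X   — absorption
= NOT Y AND (NOT X OR X) AND NOT X   — De Morgan
= NOT Y AND NOT X   — complement / identity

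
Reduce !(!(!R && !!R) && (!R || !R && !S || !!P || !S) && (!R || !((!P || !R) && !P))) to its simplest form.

R && !P

!(!(!R && !!R) && (!R || !R && !S || !!P || !S) && (!R || !((!P || !R) && !P)))
= !((R || !R) && (!R || !R && !S || !!P || !S) && (!R || !((!P || !R) && !P)))   — De Morgan
= !((R || !R) && (!R || !R && !S || !!P || !S) && (!R || !!P))   — absorption
= !((R || !R) && (!R || !!P || !S) && (!R || !!P))   — absorption
= !((R || !R) && (!R || !!P))   — absorption
= !(!R || !!P)   — complement / identity
= R && !P   — De Morgan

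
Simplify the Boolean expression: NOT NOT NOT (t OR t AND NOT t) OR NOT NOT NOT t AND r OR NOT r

NOT NOT NOT (t OR t AND NOT t) OR NOT NOT NOT t AND r OR NOT r
= NOT NOT NOT t OR NOT NOT NOT t AND r OR NOT r
= NOT NOT NOT t OR NOT r
= NOT t OR NOT r

NOT t OR NOT r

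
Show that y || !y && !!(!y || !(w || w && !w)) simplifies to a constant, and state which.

true

y || !y && !!(!y || !(w || w && !w))
= y || !y && !!(!y || !w)   — complement / identity
= y || !y && (!y || !w)   — double negation
= y || !y   — absorption
= true   — complement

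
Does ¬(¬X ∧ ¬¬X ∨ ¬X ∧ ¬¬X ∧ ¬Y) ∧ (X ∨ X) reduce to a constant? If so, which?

¬(¬X ∧ ¬¬X ∨ ¬X ∧ ¬¬X ∧ ¬Y) ∧ (X ∨ X)
= ¬(¬X ∧ ¬¬X) ∧ (X ∨ X)   [absorption]
= (X ∨ ¬X) ∧ (X ∨ X)   [De Morgan]
= (X ∨ ¬X) ∧ X   [idempotence]
= X   [complement / identity]
This depends on X, so it is not a constant.

no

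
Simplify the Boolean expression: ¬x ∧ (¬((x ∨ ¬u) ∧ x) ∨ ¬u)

¬x ∧ (¬((x ∨ ¬u) ∧ x) ∨ ¬u)
= ¬x ∧ (¬x ∨ ¬u)   [absorption]
= ¬x   [absorption]

¬x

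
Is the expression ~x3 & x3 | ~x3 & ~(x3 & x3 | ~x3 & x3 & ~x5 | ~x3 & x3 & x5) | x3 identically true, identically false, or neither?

identically true

~x3 & x3 | ~x3 & ~(x3 & x3 | ~x3 & x3 & ~x5 | ~x3 & x3 & x5) | x3
= ~x3 & x3 | ~x3 & ~(x3 & x3 | ~x3 & x3) | x3   (distribution)
= ~x3 & x3 | ~x3 & ~x3 | x3   (distribution)
= ~x3 | x3   (distribution)
= 1   (complement)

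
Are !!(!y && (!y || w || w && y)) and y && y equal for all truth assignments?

No

E1: !!(!y && (!y || w || w && y))
    = !y && (!y || w || w && y)   (double negation)
    = !y && (!y || w)   (absorption)
    = !y   (absorption)
E2: y && y
    = y   (idempotence)
These differ: at w=0, y=0, E1 = 1 but E2 = 0.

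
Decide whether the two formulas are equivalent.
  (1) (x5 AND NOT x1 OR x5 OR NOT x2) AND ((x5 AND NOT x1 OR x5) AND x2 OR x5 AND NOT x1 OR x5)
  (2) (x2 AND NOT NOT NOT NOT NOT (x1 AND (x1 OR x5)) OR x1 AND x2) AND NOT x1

E1: (x5 AND NOT x1 OR x5 OR NOT x2) AND ((x5 AND NOT x1 OR x5) AND x2 OR x5 AND NOT x1 OR x5)
    = (x5 AND NOT x1 OR x5 OR NOT x2) AND (x5 AND NOT x1 OR x5)   [absorption]
    = x5 AND NOT x1 OR x5   [absorption]
    = x5   [absorption]
E2: (x2 AND NOT NOT NOT NOT NOT (x1 AND (x1 OR x5)) OR x1 AND x2) AND NOT x1
    = (x2 AND NOT NOT NOT NOT NOT x1 OR x1 AND x2) AND NOT x1   [absorption]
    = (x2 AND NOT NOT NOT x1 OR x1 AND x2) AND NOT x1   [double negation]
    = (x2 AND NOT x1 OR x1 AND x2) AND NOT x1   [double negation]
    = x2 AND NOT x1   [distribution]
These differ: at x1=0, x2=0, x5=1, E1 = 1 but E2 = 0.

No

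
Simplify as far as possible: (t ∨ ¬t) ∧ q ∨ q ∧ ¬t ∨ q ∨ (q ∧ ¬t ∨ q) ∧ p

q

(t ∨ ¬t) ∧ q ∨ q ∧ ¬t ∨ q ∨ (q ∧ ¬t ∨ q) ∧ p
= (t ∨ ¬t) ∧ q ∨ q ∧ ¬t ∨ q   (absorption)
= q ∨ q ∧ ¬t ∨ q   (complement / identity)
= q ∨ q   (absorption)
= q   (idempotence)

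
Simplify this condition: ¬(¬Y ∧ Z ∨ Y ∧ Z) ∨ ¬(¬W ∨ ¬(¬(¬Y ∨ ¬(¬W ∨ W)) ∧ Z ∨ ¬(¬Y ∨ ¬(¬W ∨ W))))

¬Z ∨ W ∧ Y

¬(¬Y ∧ Z ∨ Y ∧ Z) ∨ ¬(¬W ∨ ¬(¬(¬Y ∨ ¬(¬W ∨ W)) ∧ Z ∨ ¬(¬Y ∨ ¬(¬W ∨ W))))
= ¬(¬Y ∧ Z ∨ Y ∧ Z) ∨ ¬(¬W ∨ ¬¬(¬Y ∨ ¬(¬W ∨ W)))   — absorption
= ¬Z ∨ ¬(¬W ∨ ¬¬(¬Y ∨ ¬(¬W ∨ W)))   — distribution
= ¬Z ∨ ¬(¬W ∨ ¬(Y ∧ (¬W ∨ W)))   — De Morgan
= ¬Z ∨ ¬(¬W ∨ ¬Y)   — complement / identity
= ¬Z ∨ W ∧ Y   — De Morgan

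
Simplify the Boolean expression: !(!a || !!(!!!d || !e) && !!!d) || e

a && d || e

!(!a || !!(!!!d || !e) && !!!d) || e
= !(!a || (!!!d || !e) && !!!d) || e
= !(!a || !!!d) || e
= a && !!d || e
= a && d || e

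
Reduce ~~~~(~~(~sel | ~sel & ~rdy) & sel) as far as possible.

0

~~~~(~~(~sel | ~sel & ~rdy) & sel)
= ~~~~(~~~sel & sel)   — absorption
= ~~~~(~sel & sel)   — double negation
= ~~(~sel & sel)   — double negation
= ~sel & sel   — double negation
= 0   — complement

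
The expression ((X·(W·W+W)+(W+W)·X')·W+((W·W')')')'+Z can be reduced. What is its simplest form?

((X·(W·W+W)+(W+W)·X')·W+((W·W')')')'+Z
= ((X·(W+W)+(W+W)·X')·W+((W·W')')')'+Z   — idempotence
= ((W+W)·W+((W·W')')')'+Z   — distribution
= ((W+W)·W+W·W')'+Z   — double negation
= (W·W+W·W')'+Z   — idempotence
= W'+Z   — distribution

W'+Z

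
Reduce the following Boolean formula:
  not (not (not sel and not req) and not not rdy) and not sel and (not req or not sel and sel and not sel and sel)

not (not (not sel and not req) and not not rdy) and not sel and (not req or not sel and sel and not sel and sel)
= not (not (not sel and not req) and not not rdy) and not sel and (not req or not sel and sel)   — idempotence
= not (not (not sel and not req) and not not rdy) and not sel and not req   — complement / identity
= (not sel and not req or not rdy) and not sel and not req   — De Morgan
= not sel and not req   — absorption

not sel and not req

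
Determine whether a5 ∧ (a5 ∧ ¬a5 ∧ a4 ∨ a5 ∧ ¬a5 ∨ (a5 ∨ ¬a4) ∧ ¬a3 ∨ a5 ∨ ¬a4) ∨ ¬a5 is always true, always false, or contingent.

a5 ∧ (a5 ∧ ¬a5 ∧ a4 ∨ a5 ∧ ¬a5 ∨ (a5 ∨ ¬a4) ∧ ¬a3 ∨ a5 ∨ ¬a4) ∨ ¬a5
= a5 ∧ (a5 ∧ ¬a5 ∧ a4 ∨ a5 ∧ ¬a5 ∨ a5 ∨ ¬a4) ∨ ¬a5   [absorption]
= a5 ∧ (a5 ∧ ¬a5 ∨ a5 ∨ ¬a4) ∨ ¬a5   [absorption]
= a5 ∧ (a5 ∨ ¬a4) ∨ ¬a5   [complement / identity]
= a5 ∨ ¬a5   [absorption]
= True   [complement]

always true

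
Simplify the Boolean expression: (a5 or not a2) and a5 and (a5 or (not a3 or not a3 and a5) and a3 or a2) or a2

a5 or a2

(a5 or not a2) and a5 and (a5 or (not a3 or not a3 and a5) and a3 or a2) or a2
= a5 and (a5 or (not a3 or not a3 and a5) and a3 or a2) or a2
= a5 and (a5 or not a3 and a3 or a2) or a2
= a5 and (a5 or a2) or a2
= a5 or a2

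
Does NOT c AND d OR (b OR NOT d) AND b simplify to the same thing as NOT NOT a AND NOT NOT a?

No

E1: NOT c AND d OR (b OR NOT d) AND b
    = NOT c AND d OR b   [absorption]
E2: NOT NOT a AND NOT NOT a
    = NOT NOT a   [idempotence]
    = a   [double negation]
These differ: at a=1, b=0, c=0, d=0, E1 = 0 but E2 = 1.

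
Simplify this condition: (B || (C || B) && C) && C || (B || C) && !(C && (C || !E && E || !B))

(B || (C || B) && C) && C || (B || C) && !(C && (C || !E && E || !B))
= (B || (C || B) && C) && C || (B || C) && !(C && (C || !B))   — complement / identity
= (B || C) && C || (B || C) && !(C && (C || !B))   — absorption
= (B || C) && C || (B || C) && !C   — absorption
= B || C   — distribution

B || C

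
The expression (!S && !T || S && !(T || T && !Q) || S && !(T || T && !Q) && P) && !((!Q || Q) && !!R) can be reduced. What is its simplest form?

(!S && !T || S && !(T || T && !Q) || S && !(T || T && !Q) && P) && !((!Q || Q) && !!R)
= (!S && !T || S && !(T || T && !Q)) && !((!Q || Q) && !!R)
= (!S && !T || S && !T) && !((!Q || Q) && !!R)
= (!S && !T || S && !T) && !!!R
= (!S && !T || S && !T) && !R
= !T && !R

!T && !R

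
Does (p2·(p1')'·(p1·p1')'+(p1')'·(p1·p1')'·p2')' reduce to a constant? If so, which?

(p2·(p1')'·(p1·p1')'+(p1')'·(p1·p1')'·p2')'
= ((p1')'·(p1·p1')')'
= p1'+p1·p1'
= p1'
This depends on p1, so it is not a constant.

no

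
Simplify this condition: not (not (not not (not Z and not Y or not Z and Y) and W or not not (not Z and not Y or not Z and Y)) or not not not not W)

not (not (not not (not Z and not Y or not Z and Y) and W or not not (not Z and not Y or not Z and Y)) or not not not not W)
= not (not not not (not Z and not Y or not Z and Y) or not not not not W)   (absorption)
= not (not not not not Z or not not not not W)   (distribution)
= not not not Z and not not not W   (De Morgan)
= not Z and not not not W   (double negation)
= not Z and not W   (double negation)

not Z and not W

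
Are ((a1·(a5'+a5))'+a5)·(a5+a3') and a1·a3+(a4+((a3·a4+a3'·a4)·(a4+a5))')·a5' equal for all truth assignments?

E1: ((a1·(a5'+a5))'+a5)·(a5+a3')
    = (a1·(a5'+a5))'·a3'+a5   [distribution]
    = a1'·a3'+a5   [complement / identity]
E2: a1·a3+(a4+((a3·a4+a3'·a4)·(a4+a5))')·a5'
    = a1·a3+(a4+(a4·(a4+a5))')·a5'   [distribution]
    = a1·a3+(a4+a4')·a5'   [absorption]
    = a1·a3+a5'   [complement / identity]
These differ: at a1=1, a3=0, a4=1, a5=1, E1 = 1 but E2 = 0.

No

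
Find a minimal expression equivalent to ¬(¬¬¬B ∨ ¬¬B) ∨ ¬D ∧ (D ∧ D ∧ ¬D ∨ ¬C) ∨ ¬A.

¬D ∧ ¬C ∨ ¬A

¬(¬¬¬B ∨ ¬¬B) ∨ ¬D ∧ (D ∧ D ∧ ¬D ∨ ¬C) ∨ ¬A
= ¬(¬¬¬B ∨ ¬¬B) ∨ ¬D ∧ (D ∧ ¬D ∨ ¬C) ∨ ¬A   [idempotence]
= ¬(¬B ∨ ¬¬B) ∨ ¬D ∧ (D ∧ ¬D ∨ ¬C) ∨ ¬A   [double negation]
= B ∧ ¬B ∨ ¬D ∧ (D ∧ ¬D ∨ ¬C) ∨ ¬A   [De Morgan]
= ¬D ∧ (D ∧ ¬D ∨ ¬C) ∨ ¬A   [complement / identity]
= ¬D ∧ ¬C ∨ ¬A   [complement / identity]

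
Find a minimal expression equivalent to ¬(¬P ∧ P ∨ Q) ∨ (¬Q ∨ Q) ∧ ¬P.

¬(¬P ∧ P ∨ Q) ∨ (¬Q ∨ Q) ∧ ¬P
= ¬Q ∨ (¬Q ∨ Q) ∧ ¬P   — complement / identity
= ¬Q ∨ ¬P   — complement / identity

¬Q ∨ ¬P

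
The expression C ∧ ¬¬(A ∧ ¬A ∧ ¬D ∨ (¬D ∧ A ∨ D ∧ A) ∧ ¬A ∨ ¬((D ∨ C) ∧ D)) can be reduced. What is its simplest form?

C ∧ ¬¬(A ∧ ¬A ∧ ¬D ∨ (¬D ∧ A ∨ D ∧ A) ∧ ¬A ∨ ¬((D ∨ C) ∧ D))
= C ∧ ¬¬(A ∧ ¬A ∧ ¬D ∨ A ∧ ¬A ∨ ¬((D ∨ C) ∧ D))   [distribution]
= C ∧ ¬¬(A ∧ ¬A ∨ ¬((D ∨ C) ∧ D))   [absorption]
= C ∧ ¬¬¬((D ∨ C) ∧ D)   [complement / identity]
= C ∧ ¬¬¬D   [absorption]
= C ∧ ¬D   [double negation]

C ∧ ¬D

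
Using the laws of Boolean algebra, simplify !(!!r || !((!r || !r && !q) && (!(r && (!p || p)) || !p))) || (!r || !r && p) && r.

!(!!r || !((!r || !r && !q) && (!(r && (!p || p)) || !p))) || (!r || !r && p) && r
= !(!!r || !((!r || !r && !q) && (!(r && (!p || p)) || !p))) || !r && r   — absorption
= !(!!r || !(!r && (!(r && (!p || p)) || !p))) || !r && r   — absorption
= !(!!r || !(!r && (!r || !p))) || !r && r   — complement / identity
= !r && !r && (!r || !p) || !r && r   — De Morgan
= !r && !r || !r && r   — absorption
= !r   — distribution

!r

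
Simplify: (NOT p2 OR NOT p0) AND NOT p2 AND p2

FALSE

(NOT p2 OR NOT p0) AND NOT p2 AND p2
= NOT p2 AND p2   — absorption
= FALSE   — complement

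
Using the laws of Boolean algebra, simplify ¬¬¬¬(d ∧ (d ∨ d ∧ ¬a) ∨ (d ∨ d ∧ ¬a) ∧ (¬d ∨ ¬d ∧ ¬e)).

d

¬¬¬¬(d ∧ (d ∨ d ∧ ¬a) ∨ (d ∨ d ∧ ¬a) ∧ (¬d ∨ ¬d ∧ ¬e))
= ¬¬¬¬(d ∧ (d ∨ d ∧ ¬a) ∨ (d ∨ d ∧ ¬a) ∧ ¬d)
= ¬¬¬¬(d ∨ d ∧ ¬a)
= ¬¬¬¬d
= ¬¬d
= d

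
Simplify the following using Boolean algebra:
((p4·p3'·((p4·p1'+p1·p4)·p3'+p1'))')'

((p4·p3'·((p4·p1'+p1·p4)·p3'+p1'))')'
= p4·p3'·((p4·p1'+p1·p4)·p3'+p1')
= p4·p3'·(p4·p3'+p1')
= p4·p3'

p4·p3'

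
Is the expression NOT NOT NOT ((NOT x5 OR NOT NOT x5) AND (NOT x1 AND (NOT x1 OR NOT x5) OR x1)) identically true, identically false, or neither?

NOT NOT NOT ((NOT x5 OR NOT NOT x5) AND (NOT x1 AND (NOT x1 OR NOT x5) OR x1))
= NOT NOT NOT ((NOT x5 OR NOT NOT x5) AND (NOT x1 OR x1))   — absorption
= NOT ((NOT x5 OR NOT NOT x5) AND (NOT x1 OR x1))   — double negation
= NOT (NOT x5 OR NOT NOT x5)   — complement / identity
= x5 AND NOT x5   — De Morgan
= FALSE   — complement

identically false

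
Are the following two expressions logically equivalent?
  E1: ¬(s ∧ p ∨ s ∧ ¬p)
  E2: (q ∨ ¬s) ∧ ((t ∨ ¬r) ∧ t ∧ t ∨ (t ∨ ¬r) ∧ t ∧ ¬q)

E1: ¬(s ∧ p ∨ s ∧ ¬p)
    = ¬s   — distribution
E2: (q ∨ ¬s) ∧ ((t ∨ ¬r) ∧ t ∧ t ∨ (t ∨ ¬r) ∧ t ∧ ¬q)
    = (q ∨ ¬s) ∧ (t ∨ ¬r) ∧ t ∧ (t ∨ ¬q)   — distribution
    = (q ∨ ¬s) ∧ t ∧ (t ∨ ¬q)   — absorption
    = (q ∨ ¬s) ∧ t   — absorption
These differ: at p=0, q=0, r=1, s=0, t=0, E1 = 1 but E2 = 0.

No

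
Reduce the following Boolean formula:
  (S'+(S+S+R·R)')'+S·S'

(S'+(S+S+R·R)')'+S·S'
= (S'+(S+S+R·R)')'   — complement / identity
= (S'+(S+R·R)')'   — idempotence
= S·(S+R·R)   — De Morgan
= S·(S+R)   — idempotence
= S   — absorption

S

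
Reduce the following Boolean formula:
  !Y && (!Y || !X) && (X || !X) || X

!Y || X

!Y && (!Y || !X) && (X || !X) || X
= !Y && (!Y || !X) || X
= !Y || X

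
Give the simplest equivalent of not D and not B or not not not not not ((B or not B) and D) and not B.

not D and not B or not not not not not ((B or not B) and D) and not B
= not D and not B or not not not ((B or not B) and D) and not B   [double negation]
= not D and not B or not not not D and not B   [complement / identity]
= not D and not B or not D and not B   [double negation]
= not D and not B   [idempotence]

not D and not B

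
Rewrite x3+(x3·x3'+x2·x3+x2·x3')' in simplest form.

x3+x2'

x3+(x3·x3'+x2·x3+x2·x3')'
= x3+(x3·x3'+x2)'   [distribution]
= x3+x2'   [complement / identity]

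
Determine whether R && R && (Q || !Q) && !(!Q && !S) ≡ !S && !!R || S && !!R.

E1: R && R && (Q || !Q) && !(!Q && !S)
    = R && R && !(!Q && !S)   — complement / identity
    = R && R && (Q || S)   — De Morgan
    = R && (Q || S)   — idempotence
E2: !S && !!R || S && !!R
    = !!R   — distribution
    = R   — double negation
These differ: at Q=0, R=1, S=0, E1 = 0 but E2 = 1.

No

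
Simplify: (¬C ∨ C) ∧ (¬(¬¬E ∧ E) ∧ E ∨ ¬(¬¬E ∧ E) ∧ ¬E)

¬E

(¬C ∨ C) ∧ (¬(¬¬E ∧ E) ∧ E ∨ ¬(¬¬E ∧ E) ∧ ¬E)
= (¬C ∨ C) ∧ ¬(¬¬E ∧ E)   (distribution)
= (¬C ∨ C) ∧ ¬(E ∧ E)   (double negation)
= ¬(E ∧ E)   (complement / identity)
= ¬E   (idempotence)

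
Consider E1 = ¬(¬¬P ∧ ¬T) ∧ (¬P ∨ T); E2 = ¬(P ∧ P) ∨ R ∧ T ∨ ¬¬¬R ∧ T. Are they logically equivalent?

Yes

E1: ¬(¬¬P ∧ ¬T) ∧ (¬P ∨ T)
    = (¬P ∨ T) ∧ (¬P ∨ T)   [De Morgan]
    = ¬P ∨ T   [idempotence]
E2: ¬(P ∧ P) ∨ R ∧ T ∨ ¬¬¬R ∧ T
    = ¬(P ∧ P) ∨ R ∧ T ∨ ¬R ∧ T   [double negation]
    = ¬(P ∧ P) ∨ T   [distribution]
    = ¬P ∨ T   [idempotence]
Both reduce to ¬P ∨ T, so they are equivalent.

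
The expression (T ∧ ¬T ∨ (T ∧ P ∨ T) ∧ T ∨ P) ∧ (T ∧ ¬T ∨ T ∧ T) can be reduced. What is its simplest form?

T

(T ∧ ¬T ∨ (T ∧ P ∨ T) ∧ T ∨ P) ∧ (T ∧ ¬T ∨ T ∧ T)
= (T ∧ ¬T ∨ T ∧ T ∨ P) ∧ (T ∧ ¬T ∨ T ∧ T)   — absorption
= T ∧ ¬T ∨ T ∧ T   — absorption
= T   — distribution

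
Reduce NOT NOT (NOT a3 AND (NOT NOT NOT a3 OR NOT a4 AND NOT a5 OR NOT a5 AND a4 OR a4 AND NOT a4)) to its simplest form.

NOT NOT (NOT a3 AND (NOT NOT NOT a3 OR NOT a4 AND NOT a5 OR NOT a5 AND a4 OR a4 AND NOT a4))
= NOT NOT (NOT a3 AND (NOT a3 OR NOT a4 AND NOT a5 OR NOT a5 AND a4 OR a4 AND NOT a4))
= NOT NOT (NOT a3 AND (NOT a3 OR NOT a4 AND NOT a5 OR NOT a5 AND a4))
= NOT NOT (NOT a3 AND (NOT a3 OR NOT a5))
= NOT NOT NOT a3
= NOT a3

NOT a3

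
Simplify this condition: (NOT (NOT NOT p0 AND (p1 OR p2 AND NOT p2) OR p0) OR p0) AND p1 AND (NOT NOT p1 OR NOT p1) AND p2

p1 AND p2

(NOT (NOT NOT p0 AND (p1 OR p2 AND NOT p2) OR p0) OR p0) AND p1 AND (NOT NOT p1 OR NOT p1) AND p2
= (NOT (p0 AND (p1 OR p2 AND NOT p2) OR p0) OR p0) AND p1 AND (NOT NOT p1 OR NOT p1) AND p2   — double negation
= (NOT (p0 AND p1 OR p0) OR p0) AND p1 AND (NOT NOT p1 OR NOT p1) AND p2   — complement / identity
= (NOT (p0 AND p1 OR p0) OR p0) AND p1 AND (p1 OR NOT p1) AND p2   — double negation
= (NOT p0 OR p0) AND p1 AND (p1 OR NOT p1) AND p2   — absorption
= (NOT p0 OR p0) AND p1 AND p2   — complement / identity
= p1 AND p2   — complement / identity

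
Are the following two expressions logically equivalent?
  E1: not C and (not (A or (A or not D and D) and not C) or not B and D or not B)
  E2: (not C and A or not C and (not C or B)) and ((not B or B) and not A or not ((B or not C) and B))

E1: not C and (not (A or (A or not D and D) and not C) or not B and D or not B)
    = not C and (not (A or A and not C) or not B and D or not B)   [complement / identity]
    = not C and (not A or not B and D or not B)   [absorption]
    = not C and (not A or not B)   [absorption]
E2: (not C and A or not C and (not C or B)) and ((not B or B) and not A or not ((B or not C) and B))
    = (not C and A or not C) and ((not B or B) and not A or not ((B or not C) and B))   [absorption]
    = (not C and A or not C) and (not A or not ((B or not C) and B))   [complement / identity]
    = (not C and A or not C) and (not A or not B)   [absorption]
    = not C and (not A or not B)   [absorption]
Both reduce to not C and (not A or not B), so they are equivalent.

Yes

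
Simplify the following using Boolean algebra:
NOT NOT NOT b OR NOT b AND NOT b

NOT NOT NOT b OR NOT b AND NOT b
= NOT b OR NOT b AND NOT b   — double negation
= NOT b OR NOT b   — idempotence
= NOT b   — idempotence

NOT b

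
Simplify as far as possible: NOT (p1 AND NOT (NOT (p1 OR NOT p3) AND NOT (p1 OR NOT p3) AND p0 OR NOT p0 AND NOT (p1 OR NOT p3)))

NOT (p1 AND NOT (NOT (p1 OR NOT p3) AND NOT (p1 OR NOT p3) AND p0 OR NOT p0 AND NOT (p1 OR NOT p3)))
= NOT (p1 AND NOT (NOT (p1 OR NOT p3) AND p0 OR NOT p0 AND NOT (p1 OR NOT p3)))   [idempotence]
= NOT (p1 AND NOT NOT (p1 OR NOT p3))   [distribution]
= NOT (p1 AND (p1 OR NOT p3))   [double negation]
= NOT p1   [absorption]

NOT p1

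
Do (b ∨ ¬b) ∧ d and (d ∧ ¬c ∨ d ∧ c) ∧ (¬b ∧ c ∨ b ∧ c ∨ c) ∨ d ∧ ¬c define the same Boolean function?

Yes

E1: (b ∨ ¬b) ∧ d
    = d   — complement / identity
E2: (d ∧ ¬c ∨ d ∧ c) ∧ (¬b ∧ c ∨ b ∧ c ∨ c) ∨ d ∧ ¬c
    = (d ∧ ¬c ∨ d ∧ c) ∧ (c ∨ c) ∨ d ∧ ¬c   — distribution
    = d ∧ (c ∨ c) ∨ d ∧ ¬c   — distribution
    = d ∧ c ∨ d ∧ ¬c   — idempotence
    = d   — distribution
Both reduce to d, so they are equivalent.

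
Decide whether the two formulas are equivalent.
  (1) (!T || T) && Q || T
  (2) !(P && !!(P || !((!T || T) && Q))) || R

E1: (!T || T) && Q || T
    = Q || T
E2: !(P && !!(P || !((!T || T) && Q))) || R
    = !(P && !!(P || !Q)) || R
    = !(P && (P || !Q)) || R
    = !P || R
These differ: at P=1, Q=0, R=1, T=0, E1 = 0 but E2 = 1.

No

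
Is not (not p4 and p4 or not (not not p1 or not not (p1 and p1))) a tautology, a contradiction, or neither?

not (not p4 and p4 or not (not not p1 or not not (p1 and p1)))
= not (not p4 and p4 or not (not not p1 or not not p1))   (idempotence)
= not not (not not p1 or not not p1)   (complement / identity)
= not (not p1 and not p1)   (De Morgan)
= p1 or p1   (De Morgan)
= p1   (idempotence)
This depends on p1, so it is not a constant.

neither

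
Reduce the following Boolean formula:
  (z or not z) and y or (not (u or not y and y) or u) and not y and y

y

(z or not z) and y or (not (u or not y and y) or u) and not y and y
= (z or not z) and y or (not u or u) and not y and y   [complement / identity]
= y or (not u or u) and not y and y   [complement / identity]
= y or not y and y   [complement / identity]
= y   [complement / identity]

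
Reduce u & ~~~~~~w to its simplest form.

u & ~~~~~~w
= u & ~~~~w   — double negation
= u & ~~w   — double negation
= u & w   — double negation

u & w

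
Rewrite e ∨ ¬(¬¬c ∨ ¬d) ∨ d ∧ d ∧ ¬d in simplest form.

e ∨ ¬c ∧ d

e ∨ ¬(¬¬c ∨ ¬d) ∨ d ∧ d ∧ ¬d
= e ∨ ¬(¬¬c ∨ ¬d) ∨ d ∧ ¬d   [idempotence]
= e ∨ ¬(¬¬c ∨ ¬d)   [complement / identity]
= e ∨ ¬c ∧ d   [De Morgan]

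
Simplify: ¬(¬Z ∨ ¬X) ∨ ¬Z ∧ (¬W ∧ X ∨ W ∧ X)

¬(¬Z ∨ ¬X) ∨ ¬Z ∧ (¬W ∧ X ∨ W ∧ X)
= Z ∧ X ∨ ¬Z ∧ (¬W ∧ X ∨ W ∧ X)   (De Morgan)
= Z ∧ X ∨ ¬Z ∧ X   (distribution)
= X   (distribution)

X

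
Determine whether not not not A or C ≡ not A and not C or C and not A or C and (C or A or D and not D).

Yes

E1: not not not A or C
    = not A or C   — double negation
E2: not A and not C or C and not A or C and (C or A or D and not D)
    = not A or C and (C or A or D and not D)   — distribution
    = not A or C and (C or A)   — complement / identity
    = not A or C   — absorption
Both reduce to not A or C, so they are equivalent.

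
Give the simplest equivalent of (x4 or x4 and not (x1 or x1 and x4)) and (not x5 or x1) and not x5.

(x4 or x4 and not (x1 or x1 and x4)) and (not x5 or x1) and not x5
= (x4 or x4 and not (x1 or x1 and x4)) and not x5   [absorption]
= (x4 or x4 and not x1) and not x5   [absorption]
= x4 and not x5   [absorption]

x4 and not x5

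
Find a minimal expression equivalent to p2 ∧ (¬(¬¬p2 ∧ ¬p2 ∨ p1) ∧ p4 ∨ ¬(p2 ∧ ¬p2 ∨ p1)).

p2 ∧ ¬p1

p2 ∧ (¬(¬¬p2 ∧ ¬p2 ∨ p1) ∧ p4 ∨ ¬(p2 ∧ ¬p2 ∨ p1))
= p2 ∧ (¬(p2 ∧ ¬p2 ∨ p1) ∧ p4 ∨ ¬(p2 ∧ ¬p2 ∨ p1))   (double negation)
= p2 ∧ ¬(p2 ∧ ¬p2 ∨ p1)   (absorption)
= p2 ∧ ¬p1   (complement / identity)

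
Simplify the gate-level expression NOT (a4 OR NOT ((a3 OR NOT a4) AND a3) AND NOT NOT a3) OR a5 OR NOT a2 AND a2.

NOT a4 OR a5

NOT (a4 OR NOT ((a3 OR NOT a4) AND a3) AND NOT NOT a3) OR a5 OR NOT a2 AND a2
= NOT (a4 OR NOT a3 AND NOT NOT a3) OR a5 OR NOT a2 AND a2   — absorption
= NOT (a4 OR NOT a3 AND a3) OR a5 OR NOT a2 AND a2   — double negation
= NOT a4 OR a5 OR NOT a2 AND a2   — complement / identity
= NOT a4 OR a5   — complement / identity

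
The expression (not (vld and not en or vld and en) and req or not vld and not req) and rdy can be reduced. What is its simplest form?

(not (vld and not en or vld and en) and req or not vld and not req) and rdy
= (not vld and req or not vld and not req) and rdy   — distribution
= not vld and rdy   — distribution

not vld and rdy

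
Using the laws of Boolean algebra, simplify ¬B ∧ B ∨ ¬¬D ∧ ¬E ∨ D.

¬B ∧ B ∨ ¬¬D ∧ ¬E ∨ D
= ¬B ∧ B ∨ D ∧ ¬E ∨ D
= D ∧ ¬E ∨ D
= D

D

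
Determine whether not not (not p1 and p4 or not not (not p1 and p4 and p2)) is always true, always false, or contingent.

contingent

not not (not p1 and p4 or not not (not p1 and p4 and p2))
= not not (not p1 and p4 or not p1 and p4 and p2)   — double negation
= not not (not p1 and p4)   — absorption
= not p1 and p4   — double negation
This depends on p1, p4, so it is not a constant.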